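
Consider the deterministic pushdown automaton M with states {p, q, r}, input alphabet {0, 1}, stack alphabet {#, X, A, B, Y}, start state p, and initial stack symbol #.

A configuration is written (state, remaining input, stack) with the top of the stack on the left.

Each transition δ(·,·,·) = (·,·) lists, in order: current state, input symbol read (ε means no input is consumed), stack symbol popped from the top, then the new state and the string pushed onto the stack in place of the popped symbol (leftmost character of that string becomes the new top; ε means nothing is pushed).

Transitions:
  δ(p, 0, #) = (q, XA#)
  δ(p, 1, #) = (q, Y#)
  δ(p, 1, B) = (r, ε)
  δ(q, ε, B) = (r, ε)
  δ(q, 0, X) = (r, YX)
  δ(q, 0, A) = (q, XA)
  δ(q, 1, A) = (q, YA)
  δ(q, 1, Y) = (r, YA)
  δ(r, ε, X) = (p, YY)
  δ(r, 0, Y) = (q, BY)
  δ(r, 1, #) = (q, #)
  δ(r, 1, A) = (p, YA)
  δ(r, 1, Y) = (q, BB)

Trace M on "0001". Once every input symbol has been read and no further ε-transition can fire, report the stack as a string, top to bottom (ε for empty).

BXA#

(p, 0001, #) ⊢ (q, 001, XA#) ⊢ (r, 01, YXA#) ⊢ (q, 1, BYXA#) ⊢ (r, 1, YXA#) ⊢ (q, ε, BBXA#) ⊢ (r, ε, BXA#)
All input consumed in state r with stack BXA#.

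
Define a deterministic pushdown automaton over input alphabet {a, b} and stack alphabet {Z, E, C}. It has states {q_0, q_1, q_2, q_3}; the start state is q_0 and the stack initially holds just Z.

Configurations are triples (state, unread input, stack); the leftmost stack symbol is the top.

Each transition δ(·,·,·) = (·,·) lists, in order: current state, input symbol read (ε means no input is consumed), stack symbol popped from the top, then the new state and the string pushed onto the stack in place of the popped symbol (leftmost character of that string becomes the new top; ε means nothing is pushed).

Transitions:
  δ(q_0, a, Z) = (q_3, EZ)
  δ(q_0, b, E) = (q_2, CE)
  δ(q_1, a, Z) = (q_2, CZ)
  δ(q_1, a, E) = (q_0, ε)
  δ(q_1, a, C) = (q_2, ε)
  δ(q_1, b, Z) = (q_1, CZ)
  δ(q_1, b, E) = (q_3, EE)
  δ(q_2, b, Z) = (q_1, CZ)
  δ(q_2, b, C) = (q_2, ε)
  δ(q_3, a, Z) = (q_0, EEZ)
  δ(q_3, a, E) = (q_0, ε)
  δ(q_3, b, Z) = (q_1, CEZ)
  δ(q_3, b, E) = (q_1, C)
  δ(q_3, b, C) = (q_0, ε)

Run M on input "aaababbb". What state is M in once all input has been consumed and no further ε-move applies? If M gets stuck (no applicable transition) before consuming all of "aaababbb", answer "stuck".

(q_0, aaababbb, Z)
  read a, top Z: go to q_3, push EZ → (q_3, aababbb, EZ)
  read a, top E: go to q_0, push ε → (q_0, ababbb, Z)
  read a, top Z: go to q_3, push EZ → (q_3, babbb, EZ)
  read b, top E: go to q_1, push C → (q_1, abbb, CZ)
  read a, top C: go to q_2, push ε → (q_2, bbb, Z)
  read b, top Z: go to q_1, push CZ → (q_1, bb, CZ)
No transition for (q_1, b, top C); M blocks with input bb remaining.

stuck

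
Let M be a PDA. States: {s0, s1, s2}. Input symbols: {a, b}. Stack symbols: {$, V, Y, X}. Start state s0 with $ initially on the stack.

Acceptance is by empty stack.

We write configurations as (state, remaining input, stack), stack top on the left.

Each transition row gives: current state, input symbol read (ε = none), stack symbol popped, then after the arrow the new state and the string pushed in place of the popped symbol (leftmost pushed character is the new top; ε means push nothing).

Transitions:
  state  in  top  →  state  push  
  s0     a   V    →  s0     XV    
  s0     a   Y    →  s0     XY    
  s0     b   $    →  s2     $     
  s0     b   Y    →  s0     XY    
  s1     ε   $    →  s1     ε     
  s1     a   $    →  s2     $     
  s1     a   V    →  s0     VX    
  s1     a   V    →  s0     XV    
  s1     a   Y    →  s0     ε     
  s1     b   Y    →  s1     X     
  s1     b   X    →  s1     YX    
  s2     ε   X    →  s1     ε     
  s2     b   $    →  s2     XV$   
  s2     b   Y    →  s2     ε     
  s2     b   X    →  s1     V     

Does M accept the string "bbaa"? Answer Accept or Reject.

No computation consumes all input and empties the stack.

Reject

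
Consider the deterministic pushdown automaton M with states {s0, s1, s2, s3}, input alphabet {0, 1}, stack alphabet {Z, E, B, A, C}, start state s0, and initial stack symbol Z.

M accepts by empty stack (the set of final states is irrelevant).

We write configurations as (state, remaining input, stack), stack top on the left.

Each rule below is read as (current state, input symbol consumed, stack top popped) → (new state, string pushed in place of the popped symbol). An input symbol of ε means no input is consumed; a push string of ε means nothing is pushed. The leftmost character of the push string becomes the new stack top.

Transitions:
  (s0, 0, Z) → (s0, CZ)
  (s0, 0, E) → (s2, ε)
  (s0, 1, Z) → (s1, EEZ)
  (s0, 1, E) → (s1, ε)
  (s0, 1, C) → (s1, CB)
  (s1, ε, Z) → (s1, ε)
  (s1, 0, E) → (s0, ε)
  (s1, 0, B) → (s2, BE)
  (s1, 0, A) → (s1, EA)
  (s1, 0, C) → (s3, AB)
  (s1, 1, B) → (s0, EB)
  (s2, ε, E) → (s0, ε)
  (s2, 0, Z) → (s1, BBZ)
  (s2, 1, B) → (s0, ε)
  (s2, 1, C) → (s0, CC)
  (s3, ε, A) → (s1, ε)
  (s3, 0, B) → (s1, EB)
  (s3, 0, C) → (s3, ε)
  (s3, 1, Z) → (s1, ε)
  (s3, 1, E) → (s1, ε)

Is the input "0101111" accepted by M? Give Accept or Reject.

(s0, 0101111, Z) ⊢ (s0, 101111, CZ) ⊢ (s1, 01111, CBZ) ⊢ (s3, 1111, ABBZ) ⊢ (s1, 1111, BBZ) ⊢ (s0, 111, EBBZ) ⊢ (s1, 11, BBZ) ⊢ (s0, 1, EBBZ) ⊢ (s1, ε, BBZ)
All input consumed; stack is BBZ, not empty, and no further ε-move applies.

Reject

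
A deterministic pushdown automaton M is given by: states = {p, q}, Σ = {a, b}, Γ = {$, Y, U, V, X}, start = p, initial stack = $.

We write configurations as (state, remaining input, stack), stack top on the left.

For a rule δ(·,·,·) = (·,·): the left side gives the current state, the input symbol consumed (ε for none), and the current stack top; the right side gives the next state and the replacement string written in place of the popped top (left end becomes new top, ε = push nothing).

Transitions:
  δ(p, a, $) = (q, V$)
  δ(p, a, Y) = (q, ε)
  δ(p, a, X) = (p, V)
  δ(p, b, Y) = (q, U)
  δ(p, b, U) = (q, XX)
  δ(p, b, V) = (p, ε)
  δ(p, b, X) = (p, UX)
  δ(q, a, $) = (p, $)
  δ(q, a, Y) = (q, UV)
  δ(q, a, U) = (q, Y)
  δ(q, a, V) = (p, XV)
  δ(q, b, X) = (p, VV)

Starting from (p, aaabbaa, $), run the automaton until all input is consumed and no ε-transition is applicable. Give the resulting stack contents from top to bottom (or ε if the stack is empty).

XV$

(p, aaabbaa, $) ⊢ (q, aabbaa, V$) ⊢ (p, abbaa, XV$) ⊢ (p, bbaa, VV$) ⊢ (p, baa, V$) ⊢ (p, aa, $) ⊢ (q, a, V$) ⊢ (p, ε, XV$)
All input consumed in state p with stack XV$.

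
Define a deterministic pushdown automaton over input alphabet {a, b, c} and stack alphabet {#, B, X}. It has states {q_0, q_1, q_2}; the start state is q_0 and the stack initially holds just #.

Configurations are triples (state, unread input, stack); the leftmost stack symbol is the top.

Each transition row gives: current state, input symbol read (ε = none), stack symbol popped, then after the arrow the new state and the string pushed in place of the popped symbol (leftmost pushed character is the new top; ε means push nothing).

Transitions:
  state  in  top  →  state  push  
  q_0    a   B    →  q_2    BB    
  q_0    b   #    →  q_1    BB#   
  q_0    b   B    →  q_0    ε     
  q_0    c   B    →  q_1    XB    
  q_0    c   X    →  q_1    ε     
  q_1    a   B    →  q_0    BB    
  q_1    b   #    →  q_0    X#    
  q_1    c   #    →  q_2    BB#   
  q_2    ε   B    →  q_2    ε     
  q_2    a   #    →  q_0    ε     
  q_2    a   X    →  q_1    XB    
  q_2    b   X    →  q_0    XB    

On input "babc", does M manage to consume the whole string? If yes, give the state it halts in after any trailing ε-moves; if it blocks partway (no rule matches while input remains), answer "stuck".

(q_0, babc, #)
  read b, top #: go to q_1, push BB# → (q_1, abc, BB#)
  read a, top B: go to q_0, push BB → (q_0, bc, BBB#)
  read b, top B: go to q_0, push ε → (q_0, c, BB#)
  read c, top B: go to q_1, push XB → (q_1, ε, XBB#)
All input consumed; M is in state q_1.

q_1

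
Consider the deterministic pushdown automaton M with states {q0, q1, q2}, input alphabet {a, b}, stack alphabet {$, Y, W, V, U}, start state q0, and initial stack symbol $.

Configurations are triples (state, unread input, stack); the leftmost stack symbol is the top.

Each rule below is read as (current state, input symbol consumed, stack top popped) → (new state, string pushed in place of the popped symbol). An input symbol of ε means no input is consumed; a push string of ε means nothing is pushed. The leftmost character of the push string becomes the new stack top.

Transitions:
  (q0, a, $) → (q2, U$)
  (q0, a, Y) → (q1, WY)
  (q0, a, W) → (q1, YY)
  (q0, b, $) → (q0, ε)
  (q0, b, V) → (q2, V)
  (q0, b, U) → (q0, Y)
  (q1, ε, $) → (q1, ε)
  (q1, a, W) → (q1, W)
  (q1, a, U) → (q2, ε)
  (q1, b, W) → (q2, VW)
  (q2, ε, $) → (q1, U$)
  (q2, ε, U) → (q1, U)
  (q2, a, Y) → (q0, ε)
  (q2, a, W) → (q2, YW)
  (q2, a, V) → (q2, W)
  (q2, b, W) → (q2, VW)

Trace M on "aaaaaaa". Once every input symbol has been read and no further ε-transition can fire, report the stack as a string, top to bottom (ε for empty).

U$

(q0, aaaaaaa, $)
  read a, top $: go to q2, push U$ → (q2, aaaaaa, U$)
  ε-move, top U: go to q1, push U → (q1, aaaaaa, U$)
  read a, top U: go to q2, push ε → (q2, aaaaa, $)
  ε-move, top $: go to q1, push U$ → (q1, aaaaa, U$)
  read a, top U: go to q2, push ε → (q2, aaaa, $)
  ε-move, top $: go to q1, push U$ → (q1, aaaa, U$)
  read a, top U: go to q2, push ε → (q2, aaa, $)
  ε-move, top $: go to q1, push U$ → (q1, aaa, U$)
  read a, top U: go to q2, push ε → (q2, aa, $)
  ε-move, top $: go to q1, push U$ → (q1, aa, U$)
  read a, top U: go to q2, push ε → (q2, a, $)
  ε-move, top $: go to q1, push U$ → (q1, a, U$)
  read a, top U: go to q2, push ε → (q2, ε, $)
  ε-move, top $: go to q1, push U$ → (q1, ε, U$)
All input consumed in state q1 with stack U$.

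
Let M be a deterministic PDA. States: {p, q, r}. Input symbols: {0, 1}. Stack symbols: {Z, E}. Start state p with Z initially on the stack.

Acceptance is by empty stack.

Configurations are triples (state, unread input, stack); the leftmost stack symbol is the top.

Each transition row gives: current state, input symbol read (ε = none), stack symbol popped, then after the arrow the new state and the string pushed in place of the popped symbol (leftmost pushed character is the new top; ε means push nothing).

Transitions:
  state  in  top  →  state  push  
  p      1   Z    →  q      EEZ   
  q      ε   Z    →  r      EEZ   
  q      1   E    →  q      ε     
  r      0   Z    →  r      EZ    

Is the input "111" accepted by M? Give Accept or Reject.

Reject

(p, 111, Z)
  read 1, top Z: go to q, push EEZ → (q, 11, EEZ)
  read 1, top E: go to q, push ε → (q, 1, EZ)
  read 1, top E: go to q, push ε → (q, ε, Z)
  ε-move, top Z: go to r, push EEZ → (r, ε, EEZ)
All input consumed; stack is EEZ, not empty, and no further ε-move applies.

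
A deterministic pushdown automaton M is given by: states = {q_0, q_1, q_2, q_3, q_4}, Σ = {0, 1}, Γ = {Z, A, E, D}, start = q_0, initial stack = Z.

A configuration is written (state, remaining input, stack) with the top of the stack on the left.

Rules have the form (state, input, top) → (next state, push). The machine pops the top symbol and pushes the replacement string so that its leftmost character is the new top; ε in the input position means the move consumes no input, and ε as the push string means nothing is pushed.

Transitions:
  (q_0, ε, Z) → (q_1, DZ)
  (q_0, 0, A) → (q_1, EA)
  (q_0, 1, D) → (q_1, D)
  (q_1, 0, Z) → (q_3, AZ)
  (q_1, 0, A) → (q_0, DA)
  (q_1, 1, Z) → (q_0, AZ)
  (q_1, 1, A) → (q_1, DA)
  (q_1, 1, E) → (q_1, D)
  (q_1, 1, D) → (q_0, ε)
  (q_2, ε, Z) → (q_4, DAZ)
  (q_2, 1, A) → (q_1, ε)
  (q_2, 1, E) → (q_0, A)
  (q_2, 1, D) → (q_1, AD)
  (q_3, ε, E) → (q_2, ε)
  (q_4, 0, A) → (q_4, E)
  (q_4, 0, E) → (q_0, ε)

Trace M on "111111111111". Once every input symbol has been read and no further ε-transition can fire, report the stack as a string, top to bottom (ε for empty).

DZ

(q_0, 111111111111, Z)
  ε-move, top Z: go to q_1, push DZ → (q_1, 111111111111, DZ)
  read 1, top D: go to q_0, push ε → (q_0, 11111111111, Z)
  ε-move, top Z: go to q_1, push DZ → (q_1, 11111111111, DZ)
  read 1, top D: go to q_0, push ε → (q_0, 1111111111, Z)
  ε-move, top Z: go to q_1, push DZ → (q_1, 1111111111, DZ)
  read 1, top D: go to q_0, push ε → (q_0, 111111111, Z)
  ε-move, top Z: go to q_1, push DZ → (q_1, 111111111, DZ)
  read 1, top D: go to q_0, push ε → (q_0, 11111111, Z)
  ε-move, top Z: go to q_1, push DZ → (q_1, 11111111, DZ)
  read 1, top D: go to q_0, push ε → (q_0, 1111111, Z)
  ε-move, top Z: go to q_1, push DZ → (q_1, 1111111, DZ)
  read 1, top D: go to q_0, push ε → (q_0, 111111, Z)
  ε-move, top Z: go to q_1, push DZ → (q_1, 111111, DZ)
  read 1, top D: go to q_0, push ε → (q_0, 11111, Z)
  ε-move, top Z: go to q_1, push DZ → (q_1, 11111, DZ)
  read 1, top D: go to q_0, push ε → (q_0, 1111, Z)
  ε-move, top Z: go to q_1, push DZ → (q_1, 1111, DZ)
  read 1, top D: go to q_0, push ε → (q_0, 111, Z)
  ε-move, top Z: go to q_1, push DZ → (q_1, 111, DZ)
  read 1, top D: go to q_0, push ε → (q_0, 11, Z)
  ε-move, top Z: go to q_1, push DZ → (q_1, 11, DZ)
  read 1, top D: go to q_0, push ε → (q_0, 1, Z)
  ε-move, top Z: go to q_1, push DZ → (q_1, 1, DZ)
  read 1, top D: go to q_0, push ε → (q_0, ε, Z)
  ε-move, top Z: go to q_1, push DZ → (q_1, ε, DZ)
All input consumed in state q_1 with stack DZ.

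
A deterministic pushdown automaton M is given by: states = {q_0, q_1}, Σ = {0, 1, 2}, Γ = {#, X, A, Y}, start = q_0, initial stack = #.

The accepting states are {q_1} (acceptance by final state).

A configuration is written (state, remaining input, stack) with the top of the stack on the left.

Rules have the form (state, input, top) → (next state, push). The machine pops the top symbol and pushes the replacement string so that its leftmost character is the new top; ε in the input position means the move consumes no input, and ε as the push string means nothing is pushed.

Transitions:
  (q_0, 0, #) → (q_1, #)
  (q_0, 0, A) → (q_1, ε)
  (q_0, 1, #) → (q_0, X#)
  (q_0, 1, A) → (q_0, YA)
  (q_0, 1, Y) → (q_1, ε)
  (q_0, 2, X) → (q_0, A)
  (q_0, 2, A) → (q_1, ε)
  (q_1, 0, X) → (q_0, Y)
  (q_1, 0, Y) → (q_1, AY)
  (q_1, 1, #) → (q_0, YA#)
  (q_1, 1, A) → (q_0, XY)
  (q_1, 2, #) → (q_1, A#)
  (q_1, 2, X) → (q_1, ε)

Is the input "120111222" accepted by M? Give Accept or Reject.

(q_0, 120111222, #)
  read 1, top #: go to q_0, push X# → (q_0, 20111222, X#)
  read 2, top X: go to q_0, push A → (q_0, 0111222, A#)
  read 0, top A: go to q_1, push ε → (q_1, 111222, #)
  read 1, top #: go to q_0, push YA# → (q_0, 11222, YA#)
  read 1, top Y: go to q_1, push ε → (q_1, 1222, A#)
  read 1, top A: go to q_0, push XY → (q_0, 222, XY#)
  read 2, top X: go to q_0, push A → (q_0, 22, AY#)
  read 2, top A: go to q_1, push ε → (q_1, 2, Y#)
No transition applies at (q_1, 2, Y#); input not fully consumed.

Reject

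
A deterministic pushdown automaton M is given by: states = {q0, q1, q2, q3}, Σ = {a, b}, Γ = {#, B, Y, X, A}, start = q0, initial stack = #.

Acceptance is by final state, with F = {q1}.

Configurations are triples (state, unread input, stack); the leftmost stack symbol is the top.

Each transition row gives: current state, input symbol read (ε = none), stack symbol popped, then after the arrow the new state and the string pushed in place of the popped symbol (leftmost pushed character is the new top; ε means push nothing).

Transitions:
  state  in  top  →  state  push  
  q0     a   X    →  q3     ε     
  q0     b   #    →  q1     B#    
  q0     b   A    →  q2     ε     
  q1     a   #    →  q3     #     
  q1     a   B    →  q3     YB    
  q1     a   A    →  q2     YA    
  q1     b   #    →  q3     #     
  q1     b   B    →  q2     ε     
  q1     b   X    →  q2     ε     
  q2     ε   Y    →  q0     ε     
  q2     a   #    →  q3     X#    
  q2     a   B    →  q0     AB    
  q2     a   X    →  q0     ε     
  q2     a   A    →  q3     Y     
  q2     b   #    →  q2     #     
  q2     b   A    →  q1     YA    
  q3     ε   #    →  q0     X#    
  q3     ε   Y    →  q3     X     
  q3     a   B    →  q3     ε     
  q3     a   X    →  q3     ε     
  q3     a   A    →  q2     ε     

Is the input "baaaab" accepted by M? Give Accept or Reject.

(q0, baaaab, #)
  read b, top #: go to q1, push B# → (q1, aaaab, B#)
  read a, top B: go to q3, push YB → (q3, aaab, YB#)
  ε-move, top Y: go to q3, push X → (q3, aaab, XB#)
  read a, top X: go to q3, push ε → (q3, aab, B#)
  read a, top B: go to q3, push ε → (q3, ab, #)
  ε-move, top #: go to q0, push X# → (q0, ab, X#)
  read a, top X: go to q3, push ε → (q3, b, #)
  ε-move, top #: go to q0, push X# → (q0, b, X#)
No transition applies at (q0, b, X#); input not fully consumed.

Reject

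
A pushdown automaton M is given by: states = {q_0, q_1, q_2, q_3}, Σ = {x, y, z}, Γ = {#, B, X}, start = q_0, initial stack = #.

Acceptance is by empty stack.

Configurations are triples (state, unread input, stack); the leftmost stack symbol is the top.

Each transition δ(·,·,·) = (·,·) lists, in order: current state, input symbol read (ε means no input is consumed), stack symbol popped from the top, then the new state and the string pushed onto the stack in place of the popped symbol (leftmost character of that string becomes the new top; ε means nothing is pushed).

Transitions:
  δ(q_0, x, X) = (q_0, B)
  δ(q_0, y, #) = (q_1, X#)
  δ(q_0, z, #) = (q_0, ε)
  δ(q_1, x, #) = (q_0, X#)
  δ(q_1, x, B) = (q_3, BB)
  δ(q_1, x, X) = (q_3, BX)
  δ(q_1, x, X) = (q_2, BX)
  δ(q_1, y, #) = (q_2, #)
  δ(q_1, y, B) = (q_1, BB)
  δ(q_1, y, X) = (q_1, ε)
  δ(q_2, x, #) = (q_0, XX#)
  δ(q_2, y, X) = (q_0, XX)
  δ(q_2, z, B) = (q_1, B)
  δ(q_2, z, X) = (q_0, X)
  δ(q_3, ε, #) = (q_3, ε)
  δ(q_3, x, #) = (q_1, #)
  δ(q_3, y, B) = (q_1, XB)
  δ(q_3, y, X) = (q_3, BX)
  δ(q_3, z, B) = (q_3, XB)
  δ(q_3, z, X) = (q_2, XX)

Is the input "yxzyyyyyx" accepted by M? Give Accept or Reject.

No computation consumes all input and empties the stack.

Reject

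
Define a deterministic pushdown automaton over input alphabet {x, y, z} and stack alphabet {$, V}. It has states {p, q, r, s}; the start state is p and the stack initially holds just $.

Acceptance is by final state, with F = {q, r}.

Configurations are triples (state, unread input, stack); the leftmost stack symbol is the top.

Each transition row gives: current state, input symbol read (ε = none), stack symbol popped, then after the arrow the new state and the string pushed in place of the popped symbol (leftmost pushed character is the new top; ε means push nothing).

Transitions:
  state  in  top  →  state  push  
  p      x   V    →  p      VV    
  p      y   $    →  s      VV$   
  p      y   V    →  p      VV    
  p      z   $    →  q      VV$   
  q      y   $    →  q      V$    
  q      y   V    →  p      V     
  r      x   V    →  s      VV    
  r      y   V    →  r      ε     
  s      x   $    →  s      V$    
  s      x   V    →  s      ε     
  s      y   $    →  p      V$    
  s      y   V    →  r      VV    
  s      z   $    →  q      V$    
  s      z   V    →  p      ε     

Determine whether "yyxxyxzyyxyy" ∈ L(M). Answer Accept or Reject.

(p, yyxxyxzyyxyy, $) ⊢ (s, yxxyxzyyxyy, VV$) ⊢ (r, xxyxzyyxyy, VVV$) ⊢ (s, xyxzyyxyy, VVVV$) ⊢ (s, yxzyyxyy, VVV$) ⊢ (r, xzyyxyy, VVVV$) ⊢ (s, zyyxyy, VVVVV$) ⊢ (p, yyxyy, VVVV$) ⊢ (p, yxyy, VVVVV$) ⊢ (p, xyy, VVVVVV$) ⊢ (p, yy, VVVVVVV$) ⊢ (p, y, VVVVVVVV$) ⊢ (p, ε, VVVVVVVVV$)
All input consumed; state p ∉ F and no further ε-move applies.

Reject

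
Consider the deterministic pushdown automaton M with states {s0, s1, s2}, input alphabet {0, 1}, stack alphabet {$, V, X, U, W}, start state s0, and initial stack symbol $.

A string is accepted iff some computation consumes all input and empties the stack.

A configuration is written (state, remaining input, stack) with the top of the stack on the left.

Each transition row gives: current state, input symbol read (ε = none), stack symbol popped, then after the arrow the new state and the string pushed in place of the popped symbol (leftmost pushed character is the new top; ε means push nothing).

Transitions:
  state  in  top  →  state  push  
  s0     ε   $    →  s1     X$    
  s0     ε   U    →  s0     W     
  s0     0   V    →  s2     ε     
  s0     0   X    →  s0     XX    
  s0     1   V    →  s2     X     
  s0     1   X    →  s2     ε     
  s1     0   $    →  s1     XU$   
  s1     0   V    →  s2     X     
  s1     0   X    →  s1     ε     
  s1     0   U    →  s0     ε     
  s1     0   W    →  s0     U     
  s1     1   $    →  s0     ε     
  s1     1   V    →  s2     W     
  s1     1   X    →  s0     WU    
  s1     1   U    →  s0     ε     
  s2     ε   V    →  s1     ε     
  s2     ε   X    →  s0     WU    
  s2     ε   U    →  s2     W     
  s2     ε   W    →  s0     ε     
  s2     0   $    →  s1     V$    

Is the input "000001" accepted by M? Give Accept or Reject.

Accept

(s0, 000001, $)
  ε-move, top $: go to s1, push X$ → (s1, 000001, X$)
  read 0, top X: go to s1, push ε → (s1, 00001, $)
  read 0, top $: go to s1, push XU$ → (s1, 0001, XU$)
  read 0, top X: go to s1, push ε → (s1, 001, U$)
  read 0, top U: go to s0, push ε → (s0, 01, $)
  ε-move, top $: go to s1, push X$ → (s1, 01, X$)
  read 0, top X: go to s1, push ε → (s1, 1, $)
  read 1, top $: go to s0, push ε → (s0, ε, ε)
All input consumed and the stack is empty.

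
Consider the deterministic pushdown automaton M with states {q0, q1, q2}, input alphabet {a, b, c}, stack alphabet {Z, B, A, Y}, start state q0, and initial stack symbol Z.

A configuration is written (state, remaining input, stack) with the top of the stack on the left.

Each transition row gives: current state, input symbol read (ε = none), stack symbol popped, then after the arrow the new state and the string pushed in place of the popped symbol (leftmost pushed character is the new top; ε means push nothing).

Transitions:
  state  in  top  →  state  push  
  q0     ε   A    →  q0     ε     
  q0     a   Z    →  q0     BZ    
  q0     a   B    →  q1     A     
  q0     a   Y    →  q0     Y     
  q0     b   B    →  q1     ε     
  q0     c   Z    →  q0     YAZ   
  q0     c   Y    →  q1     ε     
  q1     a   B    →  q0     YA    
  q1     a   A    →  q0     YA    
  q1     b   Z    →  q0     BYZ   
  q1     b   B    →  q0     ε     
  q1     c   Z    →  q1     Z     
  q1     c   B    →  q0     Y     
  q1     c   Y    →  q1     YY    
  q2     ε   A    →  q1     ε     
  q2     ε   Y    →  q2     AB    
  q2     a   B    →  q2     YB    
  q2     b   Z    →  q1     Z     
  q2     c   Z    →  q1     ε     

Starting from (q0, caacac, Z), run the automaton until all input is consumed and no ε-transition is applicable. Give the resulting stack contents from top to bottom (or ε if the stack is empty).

AZ

(q0, caacac, Z)
  read c, top Z: go to q0, push YAZ → (q0, aacac, YAZ)
  read a, top Y: go to q0, push Y → (q0, acac, YAZ)
  read a, top Y: go to q0, push Y → (q0, cac, YAZ)
  read c, top Y: go to q1, push ε → (q1, ac, AZ)
  read a, top A: go to q0, push YA → (q0, c, YAZ)
  read c, top Y: go to q1, push ε → (q1, ε, AZ)
All input consumed in state q1 with stack AZ.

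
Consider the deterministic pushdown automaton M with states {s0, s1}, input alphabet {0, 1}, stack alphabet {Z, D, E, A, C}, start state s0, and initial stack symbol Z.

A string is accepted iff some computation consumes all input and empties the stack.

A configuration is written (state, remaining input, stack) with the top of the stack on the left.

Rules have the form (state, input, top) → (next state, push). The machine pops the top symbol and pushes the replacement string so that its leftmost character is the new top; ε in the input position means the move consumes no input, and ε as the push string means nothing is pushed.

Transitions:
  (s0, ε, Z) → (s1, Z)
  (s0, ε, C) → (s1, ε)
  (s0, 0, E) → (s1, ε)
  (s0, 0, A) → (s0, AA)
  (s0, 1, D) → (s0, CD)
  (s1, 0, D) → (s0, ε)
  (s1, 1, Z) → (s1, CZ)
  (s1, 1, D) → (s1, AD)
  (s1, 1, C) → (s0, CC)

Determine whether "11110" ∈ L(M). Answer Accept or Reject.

Reject

(s0, 11110, Z)
  ε-move, top Z: go to s1, push Z → (s1, 11110, Z)
  read 1, top Z: go to s1, push CZ → (s1, 1110, CZ)
  read 1, top C: go to s0, push CC → (s0, 110, CCZ)
  ε-move, top C: go to s1, push ε → (s1, 110, CZ)
  read 1, top C: go to s0, push CC → (s0, 10, CCZ)
  ε-move, top C: go to s1, push ε → (s1, 10, CZ)
  read 1, top C: go to s0, push CC → (s0, 0, CCZ)
  ε-move, top C: go to s1, push ε → (s1, 0, CZ)
No transition applies at (s1, 0, CZ); input not fully consumed.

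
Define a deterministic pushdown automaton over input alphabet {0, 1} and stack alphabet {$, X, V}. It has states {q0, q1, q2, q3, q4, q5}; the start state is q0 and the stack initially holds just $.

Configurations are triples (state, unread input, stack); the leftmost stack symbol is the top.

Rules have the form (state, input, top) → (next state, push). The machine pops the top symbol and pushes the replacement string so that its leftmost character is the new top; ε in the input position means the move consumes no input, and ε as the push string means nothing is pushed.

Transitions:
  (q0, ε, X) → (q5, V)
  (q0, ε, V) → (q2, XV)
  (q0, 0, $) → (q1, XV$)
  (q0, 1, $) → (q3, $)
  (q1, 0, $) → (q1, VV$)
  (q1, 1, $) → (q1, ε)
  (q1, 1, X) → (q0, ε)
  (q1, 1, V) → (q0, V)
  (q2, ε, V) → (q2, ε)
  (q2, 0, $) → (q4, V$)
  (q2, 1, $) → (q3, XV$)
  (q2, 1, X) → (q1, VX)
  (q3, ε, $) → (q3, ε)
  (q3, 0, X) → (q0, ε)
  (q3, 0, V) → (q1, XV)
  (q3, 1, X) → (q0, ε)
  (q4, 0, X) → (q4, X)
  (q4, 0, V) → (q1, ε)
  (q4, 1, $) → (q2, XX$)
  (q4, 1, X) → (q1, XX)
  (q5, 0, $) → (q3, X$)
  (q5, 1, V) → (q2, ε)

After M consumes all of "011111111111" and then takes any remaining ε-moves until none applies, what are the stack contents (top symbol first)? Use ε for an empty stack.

XVXVXVXVXVXV$

(q0, 011111111111, $)
  read 0, top $: go to q1, push XV$ → (q1, 11111111111, XV$)
  read 1, top X: go to q0, push ε → (q0, 1111111111, V$)
  ε-move, top V: go to q2, push XV → (q2, 1111111111, XV$)
  read 1, top X: go to q1, push VX → (q1, 111111111, VXV$)
  read 1, top V: go to q0, push V → (q0, 11111111, VXV$)
  ε-move, top V: go to q2, push XV → (q2, 11111111, XVXV$)
  read 1, top X: go to q1, push VX → (q1, 1111111, VXVXV$)
  read 1, top V: go to q0, push V → (q0, 111111, VXVXV$)
  ε-move, top V: go to q2, push XV → (q2, 111111, XVXVXV$)
  read 1, top X: go to q1, push VX → (q1, 11111, VXVXVXV$)
  read 1, top V: go to q0, push V → (q0, 1111, VXVXVXV$)
  ε-move, top V: go to q2, push XV → (q2, 1111, XVXVXVXV$)
  read 1, top X: go to q1, push VX → (q1, 111, VXVXVXVXV$)
  read 1, top V: go to q0, push V → (q0, 11, VXVXVXVXV$)
  ε-move, top V: go to q2, push XV → (q2, 11, XVXVXVXVXV$)
  read 1, top X: go to q1, push VX → (q1, 1, VXVXVXVXVXV$)
  read 1, top V: go to q0, push V → (q0, ε, VXVXVXVXVXV$)
  ε-move, top V: go to q2, push XV → (q2, ε, XVXVXVXVXVXV$)
All input consumed in state q2 with stack XVXVXVXVXVXV$.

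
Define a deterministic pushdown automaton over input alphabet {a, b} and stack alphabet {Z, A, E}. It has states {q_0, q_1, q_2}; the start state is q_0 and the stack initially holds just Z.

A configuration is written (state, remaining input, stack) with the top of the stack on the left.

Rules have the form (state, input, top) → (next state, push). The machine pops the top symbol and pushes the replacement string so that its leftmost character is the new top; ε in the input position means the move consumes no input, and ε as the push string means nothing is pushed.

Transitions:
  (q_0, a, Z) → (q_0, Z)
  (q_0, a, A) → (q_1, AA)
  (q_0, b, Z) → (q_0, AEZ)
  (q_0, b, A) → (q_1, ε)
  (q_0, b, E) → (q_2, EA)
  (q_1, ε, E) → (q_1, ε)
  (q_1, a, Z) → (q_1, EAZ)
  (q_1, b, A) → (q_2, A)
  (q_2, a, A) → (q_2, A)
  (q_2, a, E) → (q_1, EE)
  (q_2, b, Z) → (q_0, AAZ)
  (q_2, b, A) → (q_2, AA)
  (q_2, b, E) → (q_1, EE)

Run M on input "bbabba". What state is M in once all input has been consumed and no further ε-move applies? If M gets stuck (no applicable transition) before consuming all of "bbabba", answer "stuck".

(q_0, bbabba, Z)
  read b, top Z: go to q_0, push AEZ → (q_0, babba, AEZ)
  read b, top A: go to q_1, push ε → (q_1, abba, EZ)
  ε-move, top E: go to q_1, push ε → (q_1, abba, Z)
  read a, top Z: go to q_1, push EAZ → (q_1, bba, EAZ)
  ε-move, top E: go to q_1, push ε → (q_1, bba, AZ)
  read b, top A: go to q_2, push A → (q_2, ba, AZ)
  read b, top A: go to q_2, push AA → (q_2, a, AAZ)
  read a, top A: go to q_2, push A → (q_2, ε, AAZ)
All input consumed; M is in state q_2.

q_2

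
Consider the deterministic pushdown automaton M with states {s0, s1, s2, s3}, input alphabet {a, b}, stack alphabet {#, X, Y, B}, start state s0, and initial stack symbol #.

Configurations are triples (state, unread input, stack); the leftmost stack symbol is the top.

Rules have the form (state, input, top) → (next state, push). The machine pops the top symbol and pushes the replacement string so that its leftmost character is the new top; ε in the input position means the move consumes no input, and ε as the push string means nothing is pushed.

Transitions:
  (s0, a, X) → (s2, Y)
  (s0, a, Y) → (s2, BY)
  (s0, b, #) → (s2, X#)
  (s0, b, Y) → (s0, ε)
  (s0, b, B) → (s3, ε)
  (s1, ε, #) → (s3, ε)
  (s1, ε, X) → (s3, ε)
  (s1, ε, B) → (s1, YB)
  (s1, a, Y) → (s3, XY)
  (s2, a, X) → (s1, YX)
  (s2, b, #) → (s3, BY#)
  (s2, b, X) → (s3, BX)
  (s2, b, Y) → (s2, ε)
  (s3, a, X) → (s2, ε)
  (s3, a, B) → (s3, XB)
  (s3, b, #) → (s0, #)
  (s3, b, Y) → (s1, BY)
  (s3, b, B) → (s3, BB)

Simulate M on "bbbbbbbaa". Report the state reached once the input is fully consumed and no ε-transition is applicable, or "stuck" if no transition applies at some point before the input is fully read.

s2

(s0, bbbbbbbaa, #)
  read b, top #: go to s2, push X# → (s2, bbbbbbaa, X#)
  read b, top X: go to s3, push BX → (s3, bbbbbaa, BX#)
  read b, top B: go to s3, push BB → (s3, bbbbaa, BBX#)
  read b, top B: go to s3, push BB → (s3, bbbaa, BBBX#)
  read b, top B: go to s3, push BB → (s3, bbaa, BBBBX#)
  read b, top B: go to s3, push BB → (s3, baa, BBBBBX#)
  read b, top B: go to s3, push BB → (s3, aa, BBBBBBX#)
  read a, top B: go to s3, push XB → (s3, a, XBBBBBBX#)
  read a, top X: go to s2, push ε → (s2, ε, BBBBBBX#)
All input consumed; M is in state s2.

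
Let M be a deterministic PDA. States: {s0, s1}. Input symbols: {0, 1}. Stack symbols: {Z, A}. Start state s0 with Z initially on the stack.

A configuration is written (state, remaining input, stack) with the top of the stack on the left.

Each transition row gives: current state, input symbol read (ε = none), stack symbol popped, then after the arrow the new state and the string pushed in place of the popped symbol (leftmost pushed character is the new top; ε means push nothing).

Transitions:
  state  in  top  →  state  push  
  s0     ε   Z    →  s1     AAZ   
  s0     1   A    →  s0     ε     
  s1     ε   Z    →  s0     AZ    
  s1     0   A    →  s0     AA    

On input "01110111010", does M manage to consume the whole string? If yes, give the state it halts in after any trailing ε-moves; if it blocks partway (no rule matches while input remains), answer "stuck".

(s0, 01110111010, Z)
  ε-move, top Z: go to s1, push AAZ → (s1, 01110111010, AAZ)
  read 0, top A: go to s0, push AA → (s0, 1110111010, AAAZ)
  read 1, top A: go to s0, push ε → (s0, 110111010, AAZ)
  read 1, top A: go to s0, push ε → (s0, 10111010, AZ)
  read 1, top A: go to s0, push ε → (s0, 0111010, Z)
  ε-move, top Z: go to s1, push AAZ → (s1, 0111010, AAZ)
  read 0, top A: go to s0, push AA → (s0, 111010, AAAZ)
  read 1, top A: go to s0, push ε → (s0, 11010, AAZ)
  read 1, top A: go to s0, push ε → (s0, 1010, AZ)
  read 1, top A: go to s0, push ε → (s0, 010, Z)
  ε-move, top Z: go to s1, push AAZ → (s1, 010, AAZ)
  read 0, top A: go to s0, push AA → (s0, 10, AAAZ)
  read 1, top A: go to s0, push ε → (s0, 0, AAZ)
No transition for (s0, 0, top A); M blocks with input 0 remaining.

stuck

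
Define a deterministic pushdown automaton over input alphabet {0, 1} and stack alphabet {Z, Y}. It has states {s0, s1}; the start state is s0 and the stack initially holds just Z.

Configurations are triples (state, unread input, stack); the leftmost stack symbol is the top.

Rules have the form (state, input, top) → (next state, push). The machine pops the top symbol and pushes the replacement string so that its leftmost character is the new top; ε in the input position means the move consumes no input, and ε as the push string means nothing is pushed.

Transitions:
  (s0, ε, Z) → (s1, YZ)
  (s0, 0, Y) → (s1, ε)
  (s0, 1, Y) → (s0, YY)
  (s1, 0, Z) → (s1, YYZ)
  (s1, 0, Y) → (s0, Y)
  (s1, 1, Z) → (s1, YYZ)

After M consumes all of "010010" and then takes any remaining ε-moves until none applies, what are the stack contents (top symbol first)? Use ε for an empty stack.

(s0, 010010, Z)
  ε-move, top Z: go to s1, push YZ → (s1, 010010, YZ)
  read 0, top Y: go to s0, push Y → (s0, 10010, YZ)
  read 1, top Y: go to s0, push YY → (s0, 0010, YYZ)
  read 0, top Y: go to s1, push ε → (s1, 010, YZ)
  read 0, top Y: go to s0, push Y → (s0, 10, YZ)
  read 1, top Y: go to s0, push YY → (s0, 0, YYZ)
  read 0, top Y: go to s1, push ε → (s1, ε, YZ)
All input consumed in state s1 with stack YZ.

YZ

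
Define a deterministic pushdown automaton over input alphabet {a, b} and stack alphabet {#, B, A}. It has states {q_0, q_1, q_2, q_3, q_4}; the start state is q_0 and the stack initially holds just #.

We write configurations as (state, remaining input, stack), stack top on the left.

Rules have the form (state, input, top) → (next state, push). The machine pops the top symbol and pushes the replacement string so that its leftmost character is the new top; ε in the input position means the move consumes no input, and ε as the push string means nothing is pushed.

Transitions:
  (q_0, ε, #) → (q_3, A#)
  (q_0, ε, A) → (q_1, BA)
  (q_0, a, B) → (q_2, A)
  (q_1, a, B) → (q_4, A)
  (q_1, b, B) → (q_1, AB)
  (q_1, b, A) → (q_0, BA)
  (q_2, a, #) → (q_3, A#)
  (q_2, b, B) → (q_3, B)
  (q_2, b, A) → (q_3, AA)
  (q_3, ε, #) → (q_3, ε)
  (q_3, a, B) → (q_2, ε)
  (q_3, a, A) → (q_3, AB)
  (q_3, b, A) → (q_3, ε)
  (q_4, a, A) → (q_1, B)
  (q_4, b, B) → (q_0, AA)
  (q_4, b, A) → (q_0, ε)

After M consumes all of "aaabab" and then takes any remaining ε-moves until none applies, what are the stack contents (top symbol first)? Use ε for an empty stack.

(q_0, aaabab, #) ⊢ (q_3, aaabab, A#) ⊢ (q_3, aabab, AB#) ⊢ (q_3, abab, ABB#) ⊢ (q_3, bab, ABBB#) ⊢ (q_3, ab, BBB#) ⊢ (q_2, b, BB#) ⊢ (q_3, ε, BB#)
All input consumed in state q_3 with stack BB#.

BB#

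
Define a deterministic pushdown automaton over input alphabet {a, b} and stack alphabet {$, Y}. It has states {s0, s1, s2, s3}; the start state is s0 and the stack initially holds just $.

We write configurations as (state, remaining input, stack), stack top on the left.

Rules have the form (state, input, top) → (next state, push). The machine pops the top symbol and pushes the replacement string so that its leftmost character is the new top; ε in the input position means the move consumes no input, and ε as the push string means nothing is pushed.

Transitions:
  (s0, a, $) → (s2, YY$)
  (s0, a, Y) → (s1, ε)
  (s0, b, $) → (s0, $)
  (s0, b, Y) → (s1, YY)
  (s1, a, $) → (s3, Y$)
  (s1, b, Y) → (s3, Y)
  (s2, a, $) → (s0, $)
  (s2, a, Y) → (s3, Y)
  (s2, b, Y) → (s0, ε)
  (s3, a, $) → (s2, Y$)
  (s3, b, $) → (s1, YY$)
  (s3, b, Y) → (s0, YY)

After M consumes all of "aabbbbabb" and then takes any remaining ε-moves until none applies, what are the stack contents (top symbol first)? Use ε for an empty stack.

YYYYY$

(s0, aabbbbabb, $) ⊢ (s2, abbbbabb, YY$) ⊢ (s3, bbbbabb, YY$) ⊢ (s0, bbbabb, YYY$) ⊢ (s1, bbabb, YYYY$) ⊢ (s3, babb, YYYY$) ⊢ (s0, abb, YYYYY$) ⊢ (s1, bb, YYYY$) ⊢ (s3, b, YYYY$) ⊢ (s0, ε, YYYYY$)
All input consumed in state s0 with stack YYYYY$.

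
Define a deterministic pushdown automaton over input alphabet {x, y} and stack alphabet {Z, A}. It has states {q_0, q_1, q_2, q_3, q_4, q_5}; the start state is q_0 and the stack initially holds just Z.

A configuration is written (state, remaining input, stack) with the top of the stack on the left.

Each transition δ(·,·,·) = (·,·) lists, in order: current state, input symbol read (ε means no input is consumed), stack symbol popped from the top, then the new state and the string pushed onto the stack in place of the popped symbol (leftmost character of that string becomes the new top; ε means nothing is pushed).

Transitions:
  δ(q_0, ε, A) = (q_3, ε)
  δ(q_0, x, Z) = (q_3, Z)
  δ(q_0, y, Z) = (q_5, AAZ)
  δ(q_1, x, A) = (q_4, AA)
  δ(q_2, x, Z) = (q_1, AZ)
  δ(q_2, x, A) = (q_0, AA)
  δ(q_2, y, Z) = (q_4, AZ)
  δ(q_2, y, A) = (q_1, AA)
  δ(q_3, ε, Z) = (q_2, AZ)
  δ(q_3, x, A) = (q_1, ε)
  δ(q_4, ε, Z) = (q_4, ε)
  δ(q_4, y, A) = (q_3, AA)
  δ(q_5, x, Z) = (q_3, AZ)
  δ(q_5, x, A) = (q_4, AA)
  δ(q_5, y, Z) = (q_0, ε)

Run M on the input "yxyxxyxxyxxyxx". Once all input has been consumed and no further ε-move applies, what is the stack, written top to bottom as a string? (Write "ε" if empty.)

(q_0, yxyxxyxxyxxyxx, Z)
  read y, top Z: go to q_5, push AAZ → (q_5, xyxxyxxyxxyxx, AAZ)
  read x, top A: go to q_4, push AA → (q_4, yxxyxxyxxyxx, AAAZ)
  read y, top A: go to q_3, push AA → (q_3, xxyxxyxxyxx, AAAAZ)
  read x, top A: go to q_1, push ε → (q_1, xyxxyxxyxx, AAAZ)
  read x, top A: go to q_4, push AA → (q_4, yxxyxxyxx, AAAAZ)
  read y, top A: go to q_3, push AA → (q_3, xxyxxyxx, AAAAAZ)
  read x, top A: go to q_1, push ε → (q_1, xyxxyxx, AAAAZ)
  read x, top A: go to q_4, push AA → (q_4, yxxyxx, AAAAAZ)
  read y, top A: go to q_3, push AA → (q_3, xxyxx, AAAAAAZ)
  read x, top A: go to q_1, push ε → (q_1, xyxx, AAAAAZ)
  read x, top A: go to q_4, push AA → (q_4, yxx, AAAAAAZ)
  read y, top A: go to q_3, push AA → (q_3, xx, AAAAAAAZ)
  read x, top A: go to q_1, push ε → (q_1, x, AAAAAAZ)
  read x, top A: go to q_4, push AA → (q_4, ε, AAAAAAAZ)
All input consumed in state q_4 with stack AAAAAAAZ.

AAAAAAAZ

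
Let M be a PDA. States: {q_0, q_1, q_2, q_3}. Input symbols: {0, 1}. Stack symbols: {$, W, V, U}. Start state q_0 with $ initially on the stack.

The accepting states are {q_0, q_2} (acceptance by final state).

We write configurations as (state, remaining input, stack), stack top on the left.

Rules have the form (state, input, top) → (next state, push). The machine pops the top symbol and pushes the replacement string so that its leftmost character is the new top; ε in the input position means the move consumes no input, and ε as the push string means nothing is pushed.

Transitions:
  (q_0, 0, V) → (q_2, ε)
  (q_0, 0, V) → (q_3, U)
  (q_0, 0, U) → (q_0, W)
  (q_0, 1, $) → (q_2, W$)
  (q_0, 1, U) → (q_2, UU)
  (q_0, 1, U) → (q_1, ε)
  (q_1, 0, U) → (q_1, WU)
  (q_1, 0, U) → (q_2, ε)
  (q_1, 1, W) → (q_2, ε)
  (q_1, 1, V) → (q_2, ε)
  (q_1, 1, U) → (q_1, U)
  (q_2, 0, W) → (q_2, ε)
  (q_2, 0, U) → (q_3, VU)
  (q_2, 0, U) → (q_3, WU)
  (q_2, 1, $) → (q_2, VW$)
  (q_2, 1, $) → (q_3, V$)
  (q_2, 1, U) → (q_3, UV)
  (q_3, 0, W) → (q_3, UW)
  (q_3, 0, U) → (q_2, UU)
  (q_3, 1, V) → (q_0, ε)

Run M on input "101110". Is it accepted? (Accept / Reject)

Accept

One accepting computation: (q_0, 101110, $) ⊢ (q_2, 01110, W$) ⊢ (q_2, 1110, $) ⊢ (q_3, 110, V$) ⊢ (q_0, 10, $) ⊢ (q_2, 0, W$) ⊢ (q_2, ε, $)
All input consumed and state q_2 ∈ F.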